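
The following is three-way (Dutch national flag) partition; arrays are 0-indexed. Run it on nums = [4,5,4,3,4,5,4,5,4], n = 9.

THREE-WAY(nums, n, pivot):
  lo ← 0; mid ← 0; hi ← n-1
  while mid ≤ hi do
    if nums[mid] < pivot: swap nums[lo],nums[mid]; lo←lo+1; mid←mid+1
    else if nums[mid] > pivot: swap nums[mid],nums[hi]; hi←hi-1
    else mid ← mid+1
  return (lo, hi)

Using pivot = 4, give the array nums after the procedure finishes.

[3,4,4,4,4,4,5,5,5]

lo=0 mid=0 hi=8
4=4: mid=1
5>4: swap(1,8), hi=7 ⇒ [4,4,4,3,4,5,4,5,5]
4=4: mid=2
4=4: mid=3
3<4: swap(0,3), lo=1 mid=4 ⇒ [3,4,4,4,4,5,4,5,5]
4=4: mid=5
5>4: swap(5,7), hi=6 ⇒ [3,4,4,4,4,5,4,5,5]
5>4: swap(5,6), hi=5 ⇒ [3,4,4,4,4,4,5,5,5]
4=4: mid=6
done. lo=1 hi=5; nums=[3,4,4,4,4,4,5,5,5]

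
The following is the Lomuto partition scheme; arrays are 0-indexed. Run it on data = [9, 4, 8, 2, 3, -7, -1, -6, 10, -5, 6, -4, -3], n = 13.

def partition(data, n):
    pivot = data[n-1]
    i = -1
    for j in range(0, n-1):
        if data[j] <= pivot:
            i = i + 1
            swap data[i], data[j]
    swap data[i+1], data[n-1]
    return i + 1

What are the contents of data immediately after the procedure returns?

[-7, -6, -5, -4, -3, 9, -1, 4, 10, 8, 6, 2, 3]

pivot=-3, i=-1
j=0: 9>-3, skip
j=1: 4>-3, skip
j=2: 8>-3, skip
j=3: 2>-3, skip
j=4: 3>-3, skip
j=5: -7≤-3, i=0, swap(0,5) ⇒ [-7, 4, 8, 2, 3, 9, -1, -6, 10, -5, 6, -4, -3]
j=6: -1>-3, skip
j=7: -6≤-3, i=1, swap(1,7) ⇒ [-7, -6, 8, 2, 3, 9, -1, 4, 10, -5, 6, -4, -3]
j=8: 10>-3, skip
j=9: -5≤-3, i=2, swap(2,9) ⇒ [-7, -6, -5, 2, 3, 9, -1, 4, 10, 8, 6, -4, -3]
j=10: 6>-3, skip
j=11: -4≤-3, i=3, swap(3,11) ⇒ [-7, -6, -5, -4, 3, 9, -1, 4, 10, 8, 6, 2, -3]
swap(4,12) ⇒ [-7, -6, -5, -4, -3, 9, -1, 4, 10, 8, 6, 2, 3]; return 4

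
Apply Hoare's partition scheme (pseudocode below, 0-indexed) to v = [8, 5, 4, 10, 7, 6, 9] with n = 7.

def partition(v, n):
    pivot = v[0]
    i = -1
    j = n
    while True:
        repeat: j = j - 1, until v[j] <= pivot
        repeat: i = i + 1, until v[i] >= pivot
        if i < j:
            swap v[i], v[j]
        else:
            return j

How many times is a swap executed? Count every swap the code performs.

pivot = v[0] = 8; i = -1, j = 7
j→5 (v[5]=6≤8), i→0 (v[0]=8≥8); i<j, swap → [6, 5, 4, 10, 7, 8, 9]
j→4 (v[4]=7≤8), i→3 (v[3]=10≥8); i<j, swap → [6, 5, 4, 7, 10, 8, 9]
j→3, i→4; i≥j, return j=3. v = [6, 5, 4, 7, 10, 8, 9]

2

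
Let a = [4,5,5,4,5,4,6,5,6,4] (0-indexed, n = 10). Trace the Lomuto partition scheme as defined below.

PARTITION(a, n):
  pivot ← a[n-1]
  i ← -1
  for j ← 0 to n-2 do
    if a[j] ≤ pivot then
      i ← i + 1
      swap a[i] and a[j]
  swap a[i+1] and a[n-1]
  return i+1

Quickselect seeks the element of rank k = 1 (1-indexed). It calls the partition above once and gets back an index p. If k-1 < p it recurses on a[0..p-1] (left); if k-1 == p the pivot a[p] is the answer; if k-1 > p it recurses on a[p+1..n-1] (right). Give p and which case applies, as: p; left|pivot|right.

3; left

pivot=4, i=-1
j=0: 4≤4, i=0, swap(0,0) ⇒ [4,5,5,4,5,4,6,5,6,4]
j=1: 5>4, skip
j=2: 5>4, skip
j=3: 4≤4, i=1, swap(1,3) ⇒ [4,4,5,5,5,4,6,5,6,4]
j=4: 5>4, skip
j=5: 4≤4, i=2, swap(2,5) ⇒ [4,4,4,5,5,5,6,5,6,4]
j=6: 6>4, skip
j=7: 5>4, skip
j=8: 6>4, skip
swap(3,9) ⇒ [4,4,4,4,5,5,6,5,6,5]; return 3
p = 3; k-1 = 0 < 3 ⇒ left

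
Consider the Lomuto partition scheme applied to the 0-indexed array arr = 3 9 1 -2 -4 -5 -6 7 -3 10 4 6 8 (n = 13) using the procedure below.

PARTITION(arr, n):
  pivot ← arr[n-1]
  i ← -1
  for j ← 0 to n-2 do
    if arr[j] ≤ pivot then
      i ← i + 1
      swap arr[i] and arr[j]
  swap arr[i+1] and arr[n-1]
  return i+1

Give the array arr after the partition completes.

pivot=8, i=-1
j=0: 3≤8, i=0, swap(0,0) ⇒ 3 9 1 -2 -4 -5 -6 7 -3 10 4 6 8
j=1: 9>8, skip
j=2: 1≤8, i=1, swap(1,2) ⇒ 3 1 9 -2 -4 -5 -6 7 -3 10 4 6 8
j=3: -2≤8, i=2, swap(2,3) ⇒ 3 1 -2 9 -4 -5 -6 7 -3 10 4 6 8
j=4: -4≤8, i=3, swap(3,4) ⇒ 3 1 -2 -4 9 -5 -6 7 -3 10 4 6 8
j=5: -5≤8, i=4, swap(4,5) ⇒ 3 1 -2 -4 -5 9 -6 7 -3 10 4 6 8
j=6: -6≤8, i=5, swap(5,6) ⇒ 3 1 -2 -4 -5 -6 9 7 -3 10 4 6 8
j=7: 7≤8, i=6, swap(6,7) ⇒ 3 1 -2 -4 -5 -6 7 9 -3 10 4 6 8
j=8: -3≤8, i=7, swap(7,8) ⇒ 3 1 -2 -4 -5 -6 7 -3 9 10 4 6 8
j=9: 10>8, skip
j=10: 4≤8, i=8, swap(8,10) ⇒ 3 1 -2 -4 -5 -6 7 -3 4 10 9 6 8
j=11: 6≤8, i=9, swap(9,11) ⇒ 3 1 -2 -4 -5 -6 7 -3 4 6 9 10 8
swap(10,12) ⇒ 3 1 -2 -4 -5 -6 7 -3 4 6 8 10 9; return 10

3 1 -2 -4 -5 -6 7 -3 4 6 8 10 9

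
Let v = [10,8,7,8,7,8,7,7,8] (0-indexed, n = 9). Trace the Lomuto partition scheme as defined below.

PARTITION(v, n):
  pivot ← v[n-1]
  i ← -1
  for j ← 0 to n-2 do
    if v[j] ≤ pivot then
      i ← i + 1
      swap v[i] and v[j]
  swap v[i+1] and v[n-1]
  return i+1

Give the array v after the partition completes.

[8,7,8,7,8,7,7,8,10]

pivot = v[8] = 8; i = -1
j=0: v[0]=10 > 8 → no swap
j=1: v[1]=8 ≤ 8 → i=0, swap v[0],v[1] → [8,10,7,8,7,8,7,7,8]
j=2: v[2]=7 ≤ 8 → i=1, swap v[1],v[2] → [8,7,10,8,7,8,7,7,8]
j=3: v[3]=8 ≤ 8 → i=2, swap v[2],v[3] → [8,7,8,10,7,8,7,7,8]
j=4: v[4]=7 ≤ 8 → i=3, swap v[3],v[4] → [8,7,8,7,10,8,7,7,8]
j=5: v[5]=8 ≤ 8 → i=4, swap v[4],v[5] → [8,7,8,7,8,10,7,7,8]
j=6: v[6]=7 ≤ 8 → i=5, swap v[5],v[6] → [8,7,8,7,8,7,10,7,8]
j=7: v[7]=7 ≤ 8 → i=6, swap v[6],v[7] → [8,7,8,7,8,7,7,10,8]
final swap v[7],v[8] → [8,7,8,7,8,7,7,8,10]; return 7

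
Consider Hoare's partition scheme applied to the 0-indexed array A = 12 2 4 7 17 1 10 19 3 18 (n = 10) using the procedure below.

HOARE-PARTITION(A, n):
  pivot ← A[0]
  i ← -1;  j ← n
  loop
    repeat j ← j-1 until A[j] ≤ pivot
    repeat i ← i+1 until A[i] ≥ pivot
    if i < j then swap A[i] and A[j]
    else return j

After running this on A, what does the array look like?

3 2 4 7 10 1 17 19 12 18

pivot=12
j stops at 8 (3), i stops at 0 (12); swap ⇒ 3 2 4 7 17 1 10 19 12 18
j stops at 6 (10), i stops at 4 (17); swap ⇒ 3 2 4 7 10 1 17 19 12 18
j stops at 5, i stops at 6; i≥j ⇒ return 5. A=3 2 4 7 10 1 17 19 12 18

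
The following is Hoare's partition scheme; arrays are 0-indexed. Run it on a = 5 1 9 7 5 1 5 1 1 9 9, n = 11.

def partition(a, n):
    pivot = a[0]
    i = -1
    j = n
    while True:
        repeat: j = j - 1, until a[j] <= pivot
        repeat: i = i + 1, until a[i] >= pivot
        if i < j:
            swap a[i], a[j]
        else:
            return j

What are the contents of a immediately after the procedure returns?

pivot=5
j stops at 8 (1), i stops at 0 (5); swap ⇒ 1 1 9 7 5 1 5 1 5 9 9
j stops at 7 (1), i stops at 2 (9); swap ⇒ 1 1 1 7 5 1 5 9 5 9 9
j stops at 6 (5), i stops at 3 (7); swap ⇒ 1 1 1 5 5 1 7 9 5 9 9
j stops at 5 (1), i stops at 4 (5); swap ⇒ 1 1 1 5 1 5 7 9 5 9 9
j stops at 4, i stops at 5; i≥j ⇒ return 4. a=1 1 1 5 1 5 7 9 5 9 9

1 1 1 5 1 5 7 9 5 9 9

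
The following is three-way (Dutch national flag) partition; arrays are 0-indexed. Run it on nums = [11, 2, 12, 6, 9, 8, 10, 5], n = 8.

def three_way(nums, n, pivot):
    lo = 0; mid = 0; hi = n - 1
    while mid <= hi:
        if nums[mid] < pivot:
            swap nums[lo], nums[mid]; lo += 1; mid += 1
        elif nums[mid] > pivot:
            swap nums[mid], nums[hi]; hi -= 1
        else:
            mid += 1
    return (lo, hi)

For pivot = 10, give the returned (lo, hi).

(5, 5)

lo=0 mid=0 hi=7
11>10: swap(0,7), hi=6 ⇒ [5, 2, 12, 6, 9, 8, 10, 11]
5<10: swap(0,0), lo=1 mid=1 ⇒ [5, 2, 12, 6, 9, 8, 10, 11]
2<10: swap(1,1), lo=2 mid=2 ⇒ [5, 2, 12, 6, 9, 8, 10, 11]
12>10: swap(2,6), hi=5 ⇒ [5, 2, 10, 6, 9, 8, 12, 11]
10=10: mid=3
6<10: swap(2,3), lo=3 mid=4 ⇒ [5, 2, 6, 10, 9, 8, 12, 11]
9<10: swap(3,4), lo=4 mid=5 ⇒ [5, 2, 6, 9, 10, 8, 12, 11]
8<10: swap(4,5), lo=5 mid=6 ⇒ [5, 2, 6, 9, 8, 10, 12, 11]
done. lo=5 hi=5; nums=[5, 2, 6, 9, 8, 10, 12, 11]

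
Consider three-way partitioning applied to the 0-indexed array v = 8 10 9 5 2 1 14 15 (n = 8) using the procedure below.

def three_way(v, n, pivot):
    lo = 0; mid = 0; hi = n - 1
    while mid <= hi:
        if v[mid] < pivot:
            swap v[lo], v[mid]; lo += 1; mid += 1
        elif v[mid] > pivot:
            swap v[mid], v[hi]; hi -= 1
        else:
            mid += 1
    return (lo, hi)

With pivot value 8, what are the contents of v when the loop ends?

1 2 5 8 9 14 15 10

pivot = 8; lo=0, mid=0, hi=7
v[mid]=8=8: mid=1
v[mid]=10>8: swap v[1],v[7]; hi=6 → 8 15 9 5 2 1 14 10
v[mid]=15>8: swap v[1],v[6]; hi=5 → 8 14 9 5 2 1 15 10
v[mid]=14>8: swap v[1],v[5]; hi=4 → 8 1 9 5 2 14 15 10
v[mid]=1<8: swap v[0],v[1]; lo=1,mid=2 → 1 8 9 5 2 14 15 10
v[mid]=9>8: swap v[2],v[4]; hi=3 → 1 8 2 5 9 14 15 10
v[mid]=2<8: swap v[1],v[2]; lo=2,mid=3 → 1 2 8 5 9 14 15 10
v[mid]=5<8: swap v[2],v[3]; lo=3,mid=4 → 1 2 5 8 9 14 15 10
end: lo=3, hi=3; v = 1 2 5 8 9 14 15 10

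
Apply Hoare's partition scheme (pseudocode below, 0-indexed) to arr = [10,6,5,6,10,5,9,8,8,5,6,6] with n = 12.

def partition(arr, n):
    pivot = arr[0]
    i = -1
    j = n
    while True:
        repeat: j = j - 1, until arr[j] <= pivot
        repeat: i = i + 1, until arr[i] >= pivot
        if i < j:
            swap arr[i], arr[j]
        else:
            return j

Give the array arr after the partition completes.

[6,6,5,6,6,5,9,8,8,5,10,10]

pivot = arr[0] = 10; i = -1, j = 12
j→11 (arr[11]=6≤10), i→0 (arr[0]=10≥10); i<j, swap → [6,6,5,6,10,5,9,8,8,5,6,10]
j→10 (arr[10]=6≤10), i→4 (arr[4]=10≥10); i<j, swap → [6,6,5,6,6,5,9,8,8,5,10,10]
j→9, i→10; i≥j, return j=9. arr = [6,6,5,6,6,5,9,8,8,5,10,10]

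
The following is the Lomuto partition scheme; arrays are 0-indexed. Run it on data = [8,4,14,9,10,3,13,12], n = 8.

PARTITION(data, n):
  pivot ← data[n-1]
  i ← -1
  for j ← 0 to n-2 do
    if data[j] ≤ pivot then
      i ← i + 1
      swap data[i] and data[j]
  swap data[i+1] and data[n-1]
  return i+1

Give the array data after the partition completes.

[8,4,9,10,3,12,13,14]

pivot = data[7] = 12; i = -1
j=0: data[0]=8 ≤ 12 → i=0, swap data[0],data[0] (no change) → [8,4,14,9,10,3,13,12]
j=1: data[1]=4 ≤ 12 → i=1, swap data[1],data[1] (no change) → [8,4,14,9,10,3,13,12]
j=2: data[2]=14 > 12 → no swap
j=3: data[3]=9 ≤ 12 → i=2, swap data[2],data[3] → [8,4,9,14,10,3,13,12]
j=4: data[4]=10 ≤ 12 → i=3, swap data[3],data[4] → [8,4,9,10,14,3,13,12]
j=5: data[5]=3 ≤ 12 → i=4, swap data[4],data[5] → [8,4,9,10,3,14,13,12]
j=6: data[6]=13 > 12 → no swap
final swap data[5],data[7] → [8,4,9,10,3,12,13,14]; return 5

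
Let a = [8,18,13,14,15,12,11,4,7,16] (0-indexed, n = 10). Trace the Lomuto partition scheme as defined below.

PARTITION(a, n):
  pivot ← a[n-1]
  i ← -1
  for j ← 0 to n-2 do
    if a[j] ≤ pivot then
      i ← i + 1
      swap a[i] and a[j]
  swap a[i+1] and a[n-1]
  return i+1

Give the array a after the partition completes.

pivot=16, i=-1
j=0: 8≤16, i=0, swap(0,0) ⇒ [8,18,13,14,15,12,11,4,7,16]
j=1: 18>16, skip
j=2: 13≤16, i=1, swap(1,2) ⇒ [8,13,18,14,15,12,11,4,7,16]
j=3: 14≤16, i=2, swap(2,3) ⇒ [8,13,14,18,15,12,11,4,7,16]
j=4: 15≤16, i=3, swap(3,4) ⇒ [8,13,14,15,18,12,11,4,7,16]
j=5: 12≤16, i=4, swap(4,5) ⇒ [8,13,14,15,12,18,11,4,7,16]
j=6: 11≤16, i=5, swap(5,6) ⇒ [8,13,14,15,12,11,18,4,7,16]
j=7: 4≤16, i=6, swap(6,7) ⇒ [8,13,14,15,12,11,4,18,7,16]
j=8: 7≤16, i=7, swap(7,8) ⇒ [8,13,14,15,12,11,4,7,18,16]
swap(8,9) ⇒ [8,13,14,15,12,11,4,7,16,18]; return 8

[8,13,14,15,12,11,4,7,16,18]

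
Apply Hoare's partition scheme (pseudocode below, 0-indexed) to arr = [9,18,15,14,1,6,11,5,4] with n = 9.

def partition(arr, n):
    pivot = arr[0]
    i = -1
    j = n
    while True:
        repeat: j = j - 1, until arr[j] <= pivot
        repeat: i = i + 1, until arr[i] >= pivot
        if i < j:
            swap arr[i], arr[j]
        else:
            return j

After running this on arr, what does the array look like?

pivot=9
j stops at 8 (4), i stops at 0 (9); swap ⇒ [4,18,15,14,1,6,11,5,9]
j stops at 7 (5), i stops at 1 (18); swap ⇒ [4,5,15,14,1,6,11,18,9]
j stops at 5 (6), i stops at 2 (15); swap ⇒ [4,5,6,14,1,15,11,18,9]
j stops at 4 (1), i stops at 3 (14); swap ⇒ [4,5,6,1,14,15,11,18,9]
j stops at 3, i stops at 4; i≥j ⇒ return 3. arr=[4,5,6,1,14,15,11,18,9]

[4,5,6,1,14,15,11,18,9]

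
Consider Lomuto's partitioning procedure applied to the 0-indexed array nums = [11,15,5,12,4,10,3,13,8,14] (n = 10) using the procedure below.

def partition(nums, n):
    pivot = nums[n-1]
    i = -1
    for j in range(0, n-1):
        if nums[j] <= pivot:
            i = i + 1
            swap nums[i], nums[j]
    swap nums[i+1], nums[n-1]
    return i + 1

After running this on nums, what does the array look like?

pivot=14, i=-1
j=0: 11≤14, i=0, swap(0,0) ⇒ [11,15,5,12,4,10,3,13,8,14]
j=1: 15>14, skip
j=2: 5≤14, i=1, swap(1,2) ⇒ [11,5,15,12,4,10,3,13,8,14]
j=3: 12≤14, i=2, swap(2,3) ⇒ [11,5,12,15,4,10,3,13,8,14]
j=4: 4≤14, i=3, swap(3,4) ⇒ [11,5,12,4,15,10,3,13,8,14]
j=5: 10≤14, i=4, swap(4,5) ⇒ [11,5,12,4,10,15,3,13,8,14]
j=6: 3≤14, i=5, swap(5,6) ⇒ [11,5,12,4,10,3,15,13,8,14]
j=7: 13≤14, i=6, swap(6,7) ⇒ [11,5,12,4,10,3,13,15,8,14]
j=8: 8≤14, i=7, swap(7,8) ⇒ [11,5,12,4,10,3,13,8,15,14]
swap(8,9) ⇒ [11,5,12,4,10,3,13,8,14,15]; return 8

[11,5,12,4,10,3,13,8,14,15]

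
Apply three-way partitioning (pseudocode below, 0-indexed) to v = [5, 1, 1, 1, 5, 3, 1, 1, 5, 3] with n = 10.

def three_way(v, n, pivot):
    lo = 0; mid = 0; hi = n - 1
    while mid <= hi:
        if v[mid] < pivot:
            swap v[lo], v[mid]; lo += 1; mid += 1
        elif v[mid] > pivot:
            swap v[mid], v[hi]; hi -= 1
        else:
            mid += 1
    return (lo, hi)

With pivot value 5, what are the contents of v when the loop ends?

pivot = 5; lo=0, mid=0, hi=9
v[mid]=5=5: mid=1
v[mid]=1<5: swap v[0],v[1]; lo=1,mid=2 → [1, 5, 1, 1, 5, 3, 1, 1, 5, 3]
v[mid]=1<5: swap v[1],v[2]; lo=2,mid=3 → [1, 1, 5, 1, 5, 3, 1, 1, 5, 3]
v[mid]=1<5: swap v[2],v[3]; lo=3,mid=4 → [1, 1, 1, 5, 5, 3, 1, 1, 5, 3]
v[mid]=5=5: mid=5
v[mid]=3<5: swap v[3],v[5]; lo=4,mid=6 → [1, 1, 1, 3, 5, 5, 1, 1, 5, 3]
v[mid]=1<5: swap v[4],v[6]; lo=5,mid=7 → [1, 1, 1, 3, 1, 5, 5, 1, 5, 3]
v[mid]=1<5: swap v[5],v[7]; lo=6,mid=8 → [1, 1, 1, 3, 1, 1, 5, 5, 5, 3]
v[mid]=5=5: mid=9
v[mid]=3<5: swap v[6],v[9]; lo=7,mid=10 → [1, 1, 1, 3, 1, 1, 3, 5, 5, 5]
end: lo=7, hi=9; v = [1, 1, 1, 3, 1, 1, 3, 5, 5, 5]

[1, 1, 1, 3, 1, 1, 3, 5, 5, 5]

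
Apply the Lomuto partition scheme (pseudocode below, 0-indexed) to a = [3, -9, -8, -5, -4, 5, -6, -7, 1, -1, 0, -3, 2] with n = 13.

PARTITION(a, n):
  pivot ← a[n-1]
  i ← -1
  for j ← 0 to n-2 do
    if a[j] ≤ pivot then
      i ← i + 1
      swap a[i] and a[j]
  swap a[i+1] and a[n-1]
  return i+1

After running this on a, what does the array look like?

[-9, -8, -5, -4, -6, -7, 1, -1, 0, -3, 2, 5, 3]

pivot = a[12] = 2; i = -1
j=0: a[0]=3 > 2 → no swap
j=1: a[1]=-9 ≤ 2 → i=0, swap a[0],a[1] → [-9, 3, -8, -5, -4, 5, -6, -7, 1, -1, 0, -3, 2]
j=2: a[2]=-8 ≤ 2 → i=1, swap a[1],a[2] → [-9, -8, 3, -5, -4, 5, -6, -7, 1, -1, 0, -3, 2]
j=3: a[3]=-5 ≤ 2 → i=2, swap a[2],a[3] → [-9, -8, -5, 3, -4, 5, -6, -7, 1, -1, 0, -3, 2]
j=4: a[4]=-4 ≤ 2 → i=3, swap a[3],a[4] → [-9, -8, -5, -4, 3, 5, -6, -7, 1, -1, 0, -3, 2]
j=5: a[5]=5 > 2 → no swap
j=6: a[6]=-6 ≤ 2 → i=4, swap a[4],a[6] → [-9, -8, -5, -4, -6, 5, 3, -7, 1, -1, 0, -3, 2]
j=7: a[7]=-7 ≤ 2 → i=5, swap a[5],a[7] → [-9, -8, -5, -4, -6, -7, 3, 5, 1, -1, 0, -3, 2]
j=8: a[8]=1 ≤ 2 → i=6, swap a[6],a[8] → [-9, -8, -5, -4, -6, -7, 1, 5, 3, -1, 0, -3, 2]
j=9: a[9]=-1 ≤ 2 → i=7, swap a[7],a[9] → [-9, -8, -5, -4, -6, -7, 1, -1, 3, 5, 0, -3, 2]
j=10: a[10]=0 ≤ 2 → i=8, swap a[8],a[10] → [-9, -8, -5, -4, -6, -7, 1, -1, 0, 5, 3, -3, 2]
j=11: a[11]=-3 ≤ 2 → i=9, swap a[9],a[11] → [-9, -8, -5, -4, -6, -7, 1, -1, 0, -3, 3, 5, 2]
final swap a[10],a[12] → [-9, -8, -5, -4, -6, -7, 1, -1, 0, -3, 2, 5, 3]; return 10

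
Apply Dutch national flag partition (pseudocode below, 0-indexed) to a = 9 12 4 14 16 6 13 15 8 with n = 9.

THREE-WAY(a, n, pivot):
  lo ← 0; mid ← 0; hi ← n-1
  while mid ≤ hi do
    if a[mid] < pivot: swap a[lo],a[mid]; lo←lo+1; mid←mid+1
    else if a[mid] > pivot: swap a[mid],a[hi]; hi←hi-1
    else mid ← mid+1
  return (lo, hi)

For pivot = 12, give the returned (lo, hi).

(4, 4)

pivot = 12; lo=0, mid=0, hi=8
a[mid]=9<12: swap a[0],a[0]; lo=1,mid=1 → 9 12 4 14 16 6 13 15 8
a[mid]=12=12: mid=2
a[mid]=4<12: swap a[1],a[2]; lo=2,mid=3 → 9 4 12 14 16 6 13 15 8
a[mid]=14>12: swap a[3],a[8]; hi=7 → 9 4 12 8 16 6 13 15 14
a[mid]=8<12: swap a[2],a[3]; lo=3,mid=4 → 9 4 8 12 16 6 13 15 14
a[mid]=16>12: swap a[4],a[7]; hi=6 → 9 4 8 12 15 6 13 16 14
a[mid]=15>12: swap a[4],a[6]; hi=5 → 9 4 8 12 13 6 15 16 14
a[mid]=13>12: swap a[4],a[5]; hi=4 → 9 4 8 12 6 13 15 16 14
a[mid]=6<12: swap a[3],a[4]; lo=4,mid=5 → 9 4 8 6 12 13 15 16 14
end: lo=4, hi=4; a = 9 4 8 6 12 13 15 16 14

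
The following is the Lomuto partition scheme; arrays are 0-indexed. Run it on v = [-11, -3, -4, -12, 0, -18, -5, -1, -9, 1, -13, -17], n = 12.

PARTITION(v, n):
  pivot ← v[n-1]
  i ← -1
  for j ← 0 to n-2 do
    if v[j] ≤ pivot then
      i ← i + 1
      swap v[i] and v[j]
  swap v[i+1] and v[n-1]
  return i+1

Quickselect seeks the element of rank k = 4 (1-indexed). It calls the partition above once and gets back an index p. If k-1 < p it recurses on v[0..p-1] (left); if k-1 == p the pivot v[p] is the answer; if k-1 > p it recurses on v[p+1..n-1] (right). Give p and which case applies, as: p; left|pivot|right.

1; right

pivot = v[11] = -17; i = -1
j=0: v[0]=-11 > -17 → no swap
j=1: v[1]=-3 > -17 → no swap
j=2: v[2]=-4 > -17 → no swap
j=3: v[3]=-12 > -17 → no swap
j=4: v[4]=0 > -17 → no swap
j=5: v[5]=-18 ≤ -17 → i=0, swap v[0],v[5] → [-18, -3, -4, -12, 0, -11, -5, -1, -9, 1, -13, -17]
j=6: v[6]=-5 > -17 → no swap
j=7: v[7]=-1 > -17 → no swap
j=8: v[8]=-9 > -17 → no swap
j=9: v[9]=1 > -17 → no swap
j=10: v[10]=-13 > -17 → no swap
final swap v[1],v[11] → [-18, -17, -4, -12, 0, -11, -5, -1, -9, 1, -13, -3]; return 1
p = 1; k-1 = 3 > 1 ⇒ right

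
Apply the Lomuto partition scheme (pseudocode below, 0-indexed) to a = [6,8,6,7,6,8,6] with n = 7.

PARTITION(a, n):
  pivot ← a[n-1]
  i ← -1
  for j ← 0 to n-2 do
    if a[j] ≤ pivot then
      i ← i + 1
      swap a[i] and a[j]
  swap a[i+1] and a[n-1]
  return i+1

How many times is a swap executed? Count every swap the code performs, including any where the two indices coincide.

pivot = a[6] = 6; i = -1
j=0: a[0]=6 ≤ 6 → i=0, swap a[0],a[0] (no change) → [6,8,6,7,6,8,6]
j=1: a[1]=8 > 6 → no swap
j=2: a[2]=6 ≤ 6 → i=1, swap a[1],a[2] → [6,6,8,7,6,8,6]
j=3: a[3]=7 > 6 → no swap
j=4: a[4]=6 ≤ 6 → i=2, swap a[2],a[4] → [6,6,6,7,8,8,6]
j=5: a[5]=8 > 6 → no swap
final swap a[3],a[6] → [6,6,6,6,8,8,7]; return 3

4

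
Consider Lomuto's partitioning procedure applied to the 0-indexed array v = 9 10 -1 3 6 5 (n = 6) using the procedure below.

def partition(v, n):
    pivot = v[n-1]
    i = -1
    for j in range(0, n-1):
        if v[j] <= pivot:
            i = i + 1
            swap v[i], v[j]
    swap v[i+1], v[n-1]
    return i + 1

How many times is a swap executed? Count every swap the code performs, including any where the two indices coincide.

pivot = v[5] = 5; i = -1
j=0: v[0]=9 > 5 → no swap
j=1: v[1]=10 > 5 → no swap
j=2: v[2]=-1 ≤ 5 → i=0, swap v[0],v[2] → -1 10 9 3 6 5
j=3: v[3]=3 ≤ 5 → i=1, swap v[1],v[3] → -1 3 9 10 6 5
j=4: v[4]=6 > 5 → no swap
final swap v[2],v[5] → -1 3 5 10 6 9; return 2

3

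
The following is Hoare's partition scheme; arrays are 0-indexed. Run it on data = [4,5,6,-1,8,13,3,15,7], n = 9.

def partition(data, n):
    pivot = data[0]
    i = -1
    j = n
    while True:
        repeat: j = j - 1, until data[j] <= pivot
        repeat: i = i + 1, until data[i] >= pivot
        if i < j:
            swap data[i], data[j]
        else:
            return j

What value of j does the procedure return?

1

pivot=4
j stops at 6 (3), i stops at 0 (4); swap ⇒ [3,5,6,-1,8,13,4,15,7]
j stops at 3 (-1), i stops at 1 (5); swap ⇒ [3,-1,6,5,8,13,4,15,7]
j stops at 1, i stops at 2; i≥j ⇒ return 1. data=[3,-1,6,5,8,13,4,15,7]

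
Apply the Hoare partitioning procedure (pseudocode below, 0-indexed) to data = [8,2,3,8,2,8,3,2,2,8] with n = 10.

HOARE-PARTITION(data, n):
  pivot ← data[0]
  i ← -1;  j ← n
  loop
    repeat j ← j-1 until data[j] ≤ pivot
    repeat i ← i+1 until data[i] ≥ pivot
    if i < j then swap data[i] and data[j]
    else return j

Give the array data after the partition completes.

[8,2,3,2,2,2,3,8,8,8]

pivot = data[0] = 8; i = -1, j = 10
j→9 (data[9]=8≤8), i→0 (data[0]=8≥8); i<j, swap → [8,2,3,8,2,8,3,2,2,8]
j→8 (data[8]=2≤8), i→3 (data[3]=8≥8); i<j, swap → [8,2,3,2,2,8,3,2,8,8]
j→7 (data[7]=2≤8), i→5 (data[5]=8≥8); i<j, swap → [8,2,3,2,2,2,3,8,8,8]
j→6, i→7; i≥j, return j=6. data = [8,2,3,2,2,2,3,8,8,8]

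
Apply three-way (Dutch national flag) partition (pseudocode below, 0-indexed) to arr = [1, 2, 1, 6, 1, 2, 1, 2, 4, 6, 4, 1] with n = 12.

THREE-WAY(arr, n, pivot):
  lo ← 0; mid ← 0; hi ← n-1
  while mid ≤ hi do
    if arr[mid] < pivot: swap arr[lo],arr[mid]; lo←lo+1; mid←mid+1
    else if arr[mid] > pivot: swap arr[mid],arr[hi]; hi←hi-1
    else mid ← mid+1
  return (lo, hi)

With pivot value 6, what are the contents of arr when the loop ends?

pivot = 6; lo=0, mid=0, hi=11
arr[mid]=1<6: swap arr[0],arr[0]; lo=1,mid=1 → [1, 2, 1, 6, 1, 2, 1, 2, 4, 6, 4, 1]
arr[mid]=2<6: swap arr[1],arr[1]; lo=2,mid=2 → [1, 2, 1, 6, 1, 2, 1, 2, 4, 6, 4, 1]
arr[mid]=1<6: swap arr[2],arr[2]; lo=3,mid=3 → [1, 2, 1, 6, 1, 2, 1, 2, 4, 6, 4, 1]
arr[mid]=6=6: mid=4
arr[mid]=1<6: swap arr[3],arr[4]; lo=4,mid=5 → [1, 2, 1, 1, 6, 2, 1, 2, 4, 6, 4, 1]
arr[mid]=2<6: swap arr[4],arr[5]; lo=5,mid=6 → [1, 2, 1, 1, 2, 6, 1, 2, 4, 6, 4, 1]
arr[mid]=1<6: swap arr[5],arr[6]; lo=6,mid=7 → [1, 2, 1, 1, 2, 1, 6, 2, 4, 6, 4, 1]
arr[mid]=2<6: swap arr[6],arr[7]; lo=7,mid=8 → [1, 2, 1, 1, 2, 1, 2, 6, 4, 6, 4, 1]
arr[mid]=4<6: swap arr[7],arr[8]; lo=8,mid=9 → [1, 2, 1, 1, 2, 1, 2, 4, 6, 6, 4, 1]
arr[mid]=6=6: mid=10
arr[mid]=4<6: swap arr[8],arr[10]; lo=9,mid=11 → [1, 2, 1, 1, 2, 1, 2, 4, 4, 6, 6, 1]
arr[mid]=1<6: swap arr[9],arr[11]; lo=10,mid=12 → [1, 2, 1, 1, 2, 1, 2, 4, 4, 1, 6, 6]
end: lo=10, hi=11; arr = [1, 2, 1, 1, 2, 1, 2, 4, 4, 1, 6, 6]

[1, 2, 1, 1, 2, 1, 2, 4, 4, 1, 6, 6]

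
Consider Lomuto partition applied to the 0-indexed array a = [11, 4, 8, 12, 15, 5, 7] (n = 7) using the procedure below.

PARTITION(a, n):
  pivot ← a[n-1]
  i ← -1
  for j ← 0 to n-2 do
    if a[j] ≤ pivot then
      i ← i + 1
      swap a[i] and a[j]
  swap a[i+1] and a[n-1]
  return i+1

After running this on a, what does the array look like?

pivot = a[6] = 7; i = -1
j=0: a[0]=11 > 7 → no swap
j=1: a[1]=4 ≤ 7 → i=0, swap a[0],a[1] → [4, 11, 8, 12, 15, 5, 7]
j=2: a[2]=8 > 7 → no swap
j=3: a[3]=12 > 7 → no swap
j=4: a[4]=15 > 7 → no swap
j=5: a[5]=5 ≤ 7 → i=1, swap a[1],a[5] → [4, 5, 8, 12, 15, 11, 7]
final swap a[2],a[6] → [4, 5, 7, 12, 15, 11, 8]; return 2

[4, 5, 7, 12, 15, 11, 8]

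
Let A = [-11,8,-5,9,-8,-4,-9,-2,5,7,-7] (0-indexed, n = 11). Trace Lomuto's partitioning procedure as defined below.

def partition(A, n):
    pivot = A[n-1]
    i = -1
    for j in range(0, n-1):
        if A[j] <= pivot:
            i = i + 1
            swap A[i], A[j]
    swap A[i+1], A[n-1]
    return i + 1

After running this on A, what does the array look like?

pivot = A[10] = -7; i = -1
j=0: A[0]=-11 ≤ -7 → i=0, swap A[0],A[0] (no change) → [-11,8,-5,9,-8,-4,-9,-2,5,7,-7]
j=1: A[1]=8 > -7 → no swap
j=2: A[2]=-5 > -7 → no swap
j=3: A[3]=9 > -7 → no swap
j=4: A[4]=-8 ≤ -7 → i=1, swap A[1],A[4] → [-11,-8,-5,9,8,-4,-9,-2,5,7,-7]
j=5: A[5]=-4 > -7 → no swap
j=6: A[6]=-9 ≤ -7 → i=2, swap A[2],A[6] → [-11,-8,-9,9,8,-4,-5,-2,5,7,-7]
j=7: A[7]=-2 > -7 → no swap
j=8: A[8]=5 > -7 → no swap
j=9: A[9]=7 > -7 → no swap
final swap A[3],A[10] → [-11,-8,-9,-7,8,-4,-5,-2,5,7,9]; return 3

[-11,-8,-9,-7,8,-4,-5,-2,5,7,9]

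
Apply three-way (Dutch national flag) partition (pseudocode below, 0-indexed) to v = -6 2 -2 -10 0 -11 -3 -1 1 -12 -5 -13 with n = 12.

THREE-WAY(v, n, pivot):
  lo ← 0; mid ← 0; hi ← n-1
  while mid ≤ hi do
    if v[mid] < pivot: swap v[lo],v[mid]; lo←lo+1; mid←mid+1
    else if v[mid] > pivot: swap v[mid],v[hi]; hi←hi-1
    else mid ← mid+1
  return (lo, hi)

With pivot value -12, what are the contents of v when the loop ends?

-13 -12 -10 0 -11 -3 -1 1 -2 -5 2 -6

pivot = -12; lo=0, mid=0, hi=11
v[mid]=-6>-12: swap v[0],v[11]; hi=10 → -13 2 -2 -10 0 -11 -3 -1 1 -12 -5 -6
v[mid]=-13<-12: swap v[0],v[0]; lo=1,mid=1 → -13 2 -2 -10 0 -11 -3 -1 1 -12 -5 -6
v[mid]=2>-12: swap v[1],v[10]; hi=9 → -13 -5 -2 -10 0 -11 -3 -1 1 -12 2 -6
v[mid]=-5>-12: swap v[1],v[9]; hi=8 → -13 -12 -2 -10 0 -11 -3 -1 1 -5 2 -6
v[mid]=-12=-12: mid=2
v[mid]=-2>-12: swap v[2],v[8]; hi=7 → -13 -12 1 -10 0 -11 -3 -1 -2 -5 2 -6
v[mid]=1>-12: swap v[2],v[7]; hi=6 → -13 -12 -1 -10 0 -11 -3 1 -2 -5 2 -6
v[mid]=-1>-12: swap v[2],v[6]; hi=5 → -13 -12 -3 -10 0 -11 -1 1 -2 -5 2 -6
v[mid]=-3>-12: swap v[2],v[5]; hi=4 → -13 -12 -11 -10 0 -3 -1 1 -2 -5 2 -6
v[mid]=-11>-12: swap v[2],v[4]; hi=3 → -13 -12 0 -10 -11 -3 -1 1 -2 -5 2 -6
v[mid]=0>-12: swap v[2],v[3]; hi=2 → -13 -12 -10 0 -11 -3 -1 1 -2 -5 2 -6
v[mid]=-10>-12: swap v[2],v[2]; hi=1 → -13 -12 -10 0 -11 -3 -1 1 -2 -5 2 -6
end: lo=1, hi=1; v = -13 -12 -10 0 -11 -3 -1 1 -2 -5 2 -6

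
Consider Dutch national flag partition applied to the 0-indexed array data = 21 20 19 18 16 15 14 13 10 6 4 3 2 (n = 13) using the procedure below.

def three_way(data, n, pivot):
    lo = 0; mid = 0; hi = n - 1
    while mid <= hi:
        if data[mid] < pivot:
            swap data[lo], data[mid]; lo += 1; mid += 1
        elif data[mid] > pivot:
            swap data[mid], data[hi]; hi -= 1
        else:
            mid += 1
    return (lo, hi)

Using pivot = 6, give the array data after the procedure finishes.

lo=0 mid=0 hi=12
21>6: swap(0,12), hi=11 ⇒ 2 20 19 18 16 15 14 13 10 6 4 3 21
2<6: swap(0,0), lo=1 mid=1 ⇒ 2 20 19 18 16 15 14 13 10 6 4 3 21
20>6: swap(1,11), hi=10 ⇒ 2 3 19 18 16 15 14 13 10 6 4 20 21
3<6: swap(1,1), lo=2 mid=2 ⇒ 2 3 19 18 16 15 14 13 10 6 4 20 21
19>6: swap(2,10), hi=9 ⇒ 2 3 4 18 16 15 14 13 10 6 19 20 21
4<6: swap(2,2), lo=3 mid=3 ⇒ 2 3 4 18 16 15 14 13 10 6 19 20 21
18>6: swap(3,9), hi=8 ⇒ 2 3 4 6 16 15 14 13 10 18 19 20 21
6=6: mid=4
16>6: swap(4,8), hi=7 ⇒ 2 3 4 6 10 15 14 13 16 18 19 20 21
10>6: swap(4,7), hi=6 ⇒ 2 3 4 6 13 15 14 10 16 18 19 20 21
13>6: swap(4,6), hi=5 ⇒ 2 3 4 6 14 15 13 10 16 18 19 20 21
14>6: swap(4,5), hi=4 ⇒ 2 3 4 6 15 14 13 10 16 18 19 20 21
15>6: swap(4,4), hi=3 ⇒ 2 3 4 6 15 14 13 10 16 18 19 20 21
done. lo=3 hi=3; data=2 3 4 6 15 14 13 10 16 18 19 20 21

2 3 4 6 15 14 13 10 16 18 19 20 21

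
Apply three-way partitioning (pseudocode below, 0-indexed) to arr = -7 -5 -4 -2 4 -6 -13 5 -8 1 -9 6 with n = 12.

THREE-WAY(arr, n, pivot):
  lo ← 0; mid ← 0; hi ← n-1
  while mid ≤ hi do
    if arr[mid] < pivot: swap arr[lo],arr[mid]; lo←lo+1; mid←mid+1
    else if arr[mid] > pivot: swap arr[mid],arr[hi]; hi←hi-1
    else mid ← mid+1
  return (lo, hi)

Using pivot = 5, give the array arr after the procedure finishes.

-7 -5 -4 -2 4 -6 -13 -8 1 -9 5 6

lo=0 mid=0 hi=11
-7<5: swap(0,0), lo=1 mid=1 ⇒ -7 -5 -4 -2 4 -6 -13 5 -8 1 -9 6
-5<5: swap(1,1), lo=2 mid=2 ⇒ -7 -5 -4 -2 4 -6 -13 5 -8 1 -9 6
-4<5: swap(2,2), lo=3 mid=3 ⇒ -7 -5 -4 -2 4 -6 -13 5 -8 1 -9 6
-2<5: swap(3,3), lo=4 mid=4 ⇒ -7 -5 -4 -2 4 -6 -13 5 -8 1 -9 6
4<5: swap(4,4), lo=5 mid=5 ⇒ -7 -5 -4 -2 4 -6 -13 5 -8 1 -9 6
-6<5: swap(5,5), lo=6 mid=6 ⇒ -7 -5 -4 -2 4 -6 -13 5 -8 1 -9 6
-13<5: swap(6,6), lo=7 mid=7 ⇒ -7 -5 -4 -2 4 -6 -13 5 -8 1 -9 6
5=5: mid=8
-8<5: swap(7,8), lo=8 mid=9 ⇒ -7 -5 -4 -2 4 -6 -13 -8 5 1 -9 6
1<5: swap(8,9), lo=9 mid=10 ⇒ -7 -5 -4 -2 4 -6 -13 -8 1 5 -9 6
-9<5: swap(9,10), lo=10 mid=11 ⇒ -7 -5 -4 -2 4 -6 -13 -8 1 -9 5 6
6>5: swap(11,11), hi=10 ⇒ -7 -5 -4 -2 4 -6 -13 -8 1 -9 5 6
done. lo=10 hi=10; arr=-7 -5 -4 -2 4 -6 -13 -8 1 -9 5 6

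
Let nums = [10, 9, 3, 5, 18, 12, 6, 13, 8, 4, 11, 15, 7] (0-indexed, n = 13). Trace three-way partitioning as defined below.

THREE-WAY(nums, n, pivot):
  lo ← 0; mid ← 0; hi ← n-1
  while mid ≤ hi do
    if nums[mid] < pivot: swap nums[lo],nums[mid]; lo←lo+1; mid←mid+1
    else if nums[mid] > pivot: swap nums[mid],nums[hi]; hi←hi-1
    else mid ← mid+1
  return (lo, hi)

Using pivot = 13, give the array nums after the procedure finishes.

pivot = 13; lo=0, mid=0, hi=12
nums[mid]=10<13: swap nums[0],nums[0]; lo=1,mid=1 → [10, 9, 3, 5, 18, 12, 6, 13, 8, 4, 11, 15, 7]
nums[mid]=9<13: swap nums[1],nums[1]; lo=2,mid=2 → [10, 9, 3, 5, 18, 12, 6, 13, 8, 4, 11, 15, 7]
nums[mid]=3<13: swap nums[2],nums[2]; lo=3,mid=3 → [10, 9, 3, 5, 18, 12, 6, 13, 8, 4, 11, 15, 7]
nums[mid]=5<13: swap nums[3],nums[3]; lo=4,mid=4 → [10, 9, 3, 5, 18, 12, 6, 13, 8, 4, 11, 15, 7]
nums[mid]=18>13: swap nums[4],nums[12]; hi=11 → [10, 9, 3, 5, 7, 12, 6, 13, 8, 4, 11, 15, 18]
nums[mid]=7<13: swap nums[4],nums[4]; lo=5,mid=5 → [10, 9, 3, 5, 7, 12, 6, 13, 8, 4, 11, 15, 18]
nums[mid]=12<13: swap nums[5],nums[5]; lo=6,mid=6 → [10, 9, 3, 5, 7, 12, 6, 13, 8, 4, 11, 15, 18]
nums[mid]=6<13: swap nums[6],nums[6]; lo=7,mid=7 → [10, 9, 3, 5, 7, 12, 6, 13, 8, 4, 11, 15, 18]
nums[mid]=13=13: mid=8
nums[mid]=8<13: swap nums[7],nums[8]; lo=8,mid=9 → [10, 9, 3, 5, 7, 12, 6, 8, 13, 4, 11, 15, 18]
nums[mid]=4<13: swap nums[8],nums[9]; lo=9,mid=10 → [10, 9, 3, 5, 7, 12, 6, 8, 4, 13, 11, 15, 18]
nums[mid]=11<13: swap nums[9],nums[10]; lo=10,mid=11 → [10, 9, 3, 5, 7, 12, 6, 8, 4, 11, 13, 15, 18]
nums[mid]=15>13: swap nums[11],nums[11]; hi=10 → [10, 9, 3, 5, 7, 12, 6, 8, 4, 11, 13, 15, 18]
end: lo=10, hi=10; nums = [10, 9, 3, 5, 7, 12, 6, 8, 4, 11, 13, 15, 18]

[10, 9, 3, 5, 7, 12, 6, 8, 4, 11, 13, 15, 18]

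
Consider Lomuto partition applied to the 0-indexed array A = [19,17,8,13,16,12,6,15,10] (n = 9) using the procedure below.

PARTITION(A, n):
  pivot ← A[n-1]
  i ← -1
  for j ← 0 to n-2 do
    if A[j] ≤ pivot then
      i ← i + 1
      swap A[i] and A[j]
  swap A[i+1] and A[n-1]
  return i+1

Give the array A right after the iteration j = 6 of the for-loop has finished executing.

pivot = A[8] = 10; i = -1
j=0: A[0]=19 > 10 → no swap
j=1: A[1]=17 > 10 → no swap
j=2: A[2]=8 ≤ 10 → i=0, swap A[0],A[2] → [8,17,19,13,16,12,6,15,10]
j=3: A[3]=13 > 10 → no swap
j=4: A[4]=16 > 10 → no swap
j=5: A[5]=12 > 10 → no swap
j=6: A[6]=6 ≤ 10 → i=1, swap A[1],A[6] → [8,6,19,13,16,12,17,15,10]
(after j=6) A = [8,6,19,13,16,12,17,15,10]

[8,6,19,13,16,12,17,15,10]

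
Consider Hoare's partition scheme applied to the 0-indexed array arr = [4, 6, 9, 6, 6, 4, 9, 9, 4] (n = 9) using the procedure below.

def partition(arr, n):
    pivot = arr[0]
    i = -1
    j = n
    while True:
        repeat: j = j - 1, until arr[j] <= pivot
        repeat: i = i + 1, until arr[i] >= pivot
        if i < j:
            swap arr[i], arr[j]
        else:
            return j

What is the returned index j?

pivot=4
j stops at 8 (4), i stops at 0 (4); swap ⇒ [4, 6, 9, 6, 6, 4, 9, 9, 4]
j stops at 5 (4), i stops at 1 (6); swap ⇒ [4, 4, 9, 6, 6, 6, 9, 9, 4]
j stops at 1, i stops at 2; i≥j ⇒ return 1. arr=[4, 4, 9, 6, 6, 6, 9, 9, 4]

1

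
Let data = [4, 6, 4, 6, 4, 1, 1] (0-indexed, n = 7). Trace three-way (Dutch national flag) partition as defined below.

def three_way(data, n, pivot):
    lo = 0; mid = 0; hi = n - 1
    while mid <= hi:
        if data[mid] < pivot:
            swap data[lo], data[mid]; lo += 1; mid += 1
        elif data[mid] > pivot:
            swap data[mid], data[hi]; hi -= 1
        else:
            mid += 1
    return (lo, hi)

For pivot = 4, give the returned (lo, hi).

lo=0 mid=0 hi=6
4=4: mid=1
6>4: swap(1,6), hi=5 ⇒ [4, 1, 4, 6, 4, 1, 6]
1<4: swap(0,1), lo=1 mid=2 ⇒ [1, 4, 4, 6, 4, 1, 6]
4=4: mid=3
6>4: swap(3,5), hi=4 ⇒ [1, 4, 4, 1, 4, 6, 6]
1<4: swap(1,3), lo=2 mid=4 ⇒ [1, 1, 4, 4, 4, 6, 6]
4=4: mid=5
done. lo=2 hi=4; data=[1, 1, 4, 4, 4, 6, 6]

(2, 4)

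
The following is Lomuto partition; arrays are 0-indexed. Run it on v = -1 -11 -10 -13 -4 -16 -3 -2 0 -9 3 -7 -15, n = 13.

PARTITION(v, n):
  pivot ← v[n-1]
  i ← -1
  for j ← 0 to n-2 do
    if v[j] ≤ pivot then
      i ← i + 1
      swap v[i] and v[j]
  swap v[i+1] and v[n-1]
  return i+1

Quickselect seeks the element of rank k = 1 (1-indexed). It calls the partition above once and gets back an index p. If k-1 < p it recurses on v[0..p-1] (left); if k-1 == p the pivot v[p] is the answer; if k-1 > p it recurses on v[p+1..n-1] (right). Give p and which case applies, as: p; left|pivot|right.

1; left

pivot = v[12] = -15; i = -1
j=0: v[0]=-1 > -15 → no swap
j=1: v[1]=-11 > -15 → no swap
j=2: v[2]=-10 > -15 → no swap
j=3: v[3]=-13 > -15 → no swap
j=4: v[4]=-4 > -15 → no swap
j=5: v[5]=-16 ≤ -15 → i=0, swap v[0],v[5] → -16 -11 -10 -13 -4 -1 -3 -2 0 -9 3 -7 -15
j=6: v[6]=-3 > -15 → no swap
j=7: v[7]=-2 > -15 → no swap
j=8: v[8]=0 > -15 → no swap
j=9: v[9]=-9 > -15 → no swap
j=10: v[10]=3 > -15 → no swap
j=11: v[11]=-7 > -15 → no swap
final swap v[1],v[12] → -16 -15 -10 -13 -4 -1 -3 -2 0 -9 3 -7 -11; return 1
p = 1; k-1 = 0 < 1 ⇒ left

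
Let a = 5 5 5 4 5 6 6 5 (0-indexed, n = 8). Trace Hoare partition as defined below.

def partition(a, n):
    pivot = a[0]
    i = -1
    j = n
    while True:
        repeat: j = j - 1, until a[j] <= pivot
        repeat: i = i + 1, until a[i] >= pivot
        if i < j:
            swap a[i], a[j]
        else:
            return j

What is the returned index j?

pivot=5
j stops at 7 (5), i stops at 0 (5); swap ⇒ 5 5 5 4 5 6 6 5
j stops at 4 (5), i stops at 1 (5); swap ⇒ 5 5 5 4 5 6 6 5
j stops at 3 (4), i stops at 2 (5); swap ⇒ 5 5 4 5 5 6 6 5
j stops at 2, i stops at 3; i≥j ⇒ return 2. a=5 5 4 5 5 6 6 5

2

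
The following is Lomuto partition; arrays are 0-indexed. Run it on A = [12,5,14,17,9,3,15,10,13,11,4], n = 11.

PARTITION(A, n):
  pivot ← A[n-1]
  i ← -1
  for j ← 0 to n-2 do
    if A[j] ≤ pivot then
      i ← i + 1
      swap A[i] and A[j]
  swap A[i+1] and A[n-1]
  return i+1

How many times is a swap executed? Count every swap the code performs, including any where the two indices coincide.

pivot=4, i=-1
j=0: 12>4, skip
j=1: 5>4, skip
j=2: 14>4, skip
j=3: 17>4, skip
j=4: 9>4, skip
j=5: 3≤4, i=0, swap(0,5) ⇒ [3,5,14,17,9,12,15,10,13,11,4]
j=6: 15>4, skip
j=7: 10>4, skip
j=8: 13>4, skip
j=9: 11>4, skip
swap(1,10) ⇒ [3,4,14,17,9,12,15,10,13,11,5]; return 1

2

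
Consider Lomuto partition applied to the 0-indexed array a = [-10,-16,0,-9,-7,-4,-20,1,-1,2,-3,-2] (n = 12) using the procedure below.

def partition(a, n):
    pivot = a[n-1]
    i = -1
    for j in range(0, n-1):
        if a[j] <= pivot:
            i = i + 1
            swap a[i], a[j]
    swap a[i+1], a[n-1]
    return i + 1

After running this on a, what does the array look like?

pivot = a[11] = -2; i = -1
j=0: a[0]=-10 ≤ -2 → i=0, swap a[0],a[0] (no change) → [-10,-16,0,-9,-7,-4,-20,1,-1,2,-3,-2]
j=1: a[1]=-16 ≤ -2 → i=1, swap a[1],a[1] (no change) → [-10,-16,0,-9,-7,-4,-20,1,-1,2,-3,-2]
j=2: a[2]=0 > -2 → no swap
j=3: a[3]=-9 ≤ -2 → i=2, swap a[2],a[3] → [-10,-16,-9,0,-7,-4,-20,1,-1,2,-3,-2]
j=4: a[4]=-7 ≤ -2 → i=3, swap a[3],a[4] → [-10,-16,-9,-7,0,-4,-20,1,-1,2,-3,-2]
j=5: a[5]=-4 ≤ -2 → i=4, swap a[4],a[5] → [-10,-16,-9,-7,-4,0,-20,1,-1,2,-3,-2]
j=6: a[6]=-20 ≤ -2 → i=5, swap a[5],a[6] → [-10,-16,-9,-7,-4,-20,0,1,-1,2,-3,-2]
j=7: a[7]=1 > -2 → no swap
j=8: a[8]=-1 > -2 → no swap
j=9: a[9]=2 > -2 → no swap
j=10: a[10]=-3 ≤ -2 → i=6, swap a[6],a[10] → [-10,-16,-9,-7,-4,-20,-3,1,-1,2,0,-2]
final swap a[7],a[11] → [-10,-16,-9,-7,-4,-20,-3,-2,-1,2,0,1]; return 7

[-10,-16,-9,-7,-4,-20,-3,-2,-1,2,0,1]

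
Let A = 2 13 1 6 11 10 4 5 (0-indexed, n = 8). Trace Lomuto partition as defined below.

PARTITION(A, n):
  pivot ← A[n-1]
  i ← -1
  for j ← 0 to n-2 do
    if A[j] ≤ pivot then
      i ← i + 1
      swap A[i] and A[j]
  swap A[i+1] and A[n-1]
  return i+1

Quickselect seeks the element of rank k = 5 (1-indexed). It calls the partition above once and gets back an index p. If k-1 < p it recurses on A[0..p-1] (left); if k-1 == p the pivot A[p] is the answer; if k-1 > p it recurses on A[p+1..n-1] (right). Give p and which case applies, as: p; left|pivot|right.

pivot = A[7] = 5; i = -1
j=0: A[0]=2 ≤ 5 → i=0, swap A[0],A[0] (no change) → 2 13 1 6 11 10 4 5
j=1: A[1]=13 > 5 → no swap
j=2: A[2]=1 ≤ 5 → i=1, swap A[1],A[2] → 2 1 13 6 11 10 4 5
j=3: A[3]=6 > 5 → no swap
j=4: A[4]=11 > 5 → no swap
j=5: A[5]=10 > 5 → no swap
j=6: A[6]=4 ≤ 5 → i=2, swap A[2],A[6] → 2 1 4 6 11 10 13 5
final swap A[3],A[7] → 2 1 4 5 11 10 13 6; return 3
p = 3; k-1 = 4 > 3 ⇒ right

3; right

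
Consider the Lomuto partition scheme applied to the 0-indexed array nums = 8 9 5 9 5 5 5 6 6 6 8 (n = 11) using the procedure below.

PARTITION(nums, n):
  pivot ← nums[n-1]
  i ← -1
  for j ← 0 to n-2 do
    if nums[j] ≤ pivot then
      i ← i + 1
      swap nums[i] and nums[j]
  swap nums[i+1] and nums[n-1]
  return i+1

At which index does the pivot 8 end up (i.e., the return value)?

pivot = nums[10] = 8; i = -1
j=0: nums[0]=8 ≤ 8 → i=0, swap nums[0],nums[0] (no change) → 8 9 5 9 5 5 5 6 6 6 8
j=1: nums[1]=9 > 8 → no swap
j=2: nums[2]=5 ≤ 8 → i=1, swap nums[1],nums[2] → 8 5 9 9 5 5 5 6 6 6 8
j=3: nums[3]=9 > 8 → no swap
j=4: nums[4]=5 ≤ 8 → i=2, swap nums[2],nums[4] → 8 5 5 9 9 5 5 6 6 6 8
j=5: nums[5]=5 ≤ 8 → i=3, swap nums[3],nums[5] → 8 5 5 5 9 9 5 6 6 6 8
j=6: nums[6]=5 ≤ 8 → i=4, swap nums[4],nums[6] → 8 5 5 5 5 9 9 6 6 6 8
j=7: nums[7]=6 ≤ 8 → i=5, swap nums[5],nums[7] → 8 5 5 5 5 6 9 9 6 6 8
j=8: nums[8]=6 ≤ 8 → i=6, swap nums[6],nums[8] → 8 5 5 5 5 6 6 9 9 6 8
j=9: nums[9]=6 ≤ 8 → i=7, swap nums[7],nums[9] → 8 5 5 5 5 6 6 6 9 9 8
final swap nums[8],nums[10] → 8 5 5 5 5 6 6 6 8 9 9; return 8

8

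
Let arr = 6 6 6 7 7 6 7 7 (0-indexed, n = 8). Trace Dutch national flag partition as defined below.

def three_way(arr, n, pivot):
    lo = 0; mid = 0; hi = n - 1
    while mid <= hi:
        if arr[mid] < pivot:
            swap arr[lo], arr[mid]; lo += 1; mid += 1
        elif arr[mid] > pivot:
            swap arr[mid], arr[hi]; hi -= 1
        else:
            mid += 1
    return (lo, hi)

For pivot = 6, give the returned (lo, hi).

pivot = 6; lo=0, mid=0, hi=7
arr[mid]=6=6: mid=1
arr[mid]=6=6: mid=2
arr[mid]=6=6: mid=3
arr[mid]=7>6: swap arr[3],arr[7]; hi=6 → 6 6 6 7 7 6 7 7
arr[mid]=7>6: swap arr[3],arr[6]; hi=5 → 6 6 6 7 7 6 7 7
arr[mid]=7>6: swap arr[3],arr[5]; hi=4 → 6 6 6 6 7 7 7 7
arr[mid]=6=6: mid=4
arr[mid]=7>6: swap arr[4],arr[4]; hi=3 → 6 6 6 6 7 7 7 7
end: lo=0, hi=3; arr = 6 6 6 6 7 7 7 7

(0, 3)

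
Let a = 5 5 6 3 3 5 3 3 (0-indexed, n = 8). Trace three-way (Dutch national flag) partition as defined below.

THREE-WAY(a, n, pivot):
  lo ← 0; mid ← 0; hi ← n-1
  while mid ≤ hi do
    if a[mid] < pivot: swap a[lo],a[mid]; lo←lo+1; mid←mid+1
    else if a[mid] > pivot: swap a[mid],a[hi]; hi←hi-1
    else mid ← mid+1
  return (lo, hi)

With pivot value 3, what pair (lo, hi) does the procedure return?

lo=0 mid=0 hi=7
5>3: swap(0,7), hi=6 ⇒ 3 5 6 3 3 5 3 5
3=3: mid=1
5>3: swap(1,6), hi=5 ⇒ 3 3 6 3 3 5 5 5
3=3: mid=2
6>3: swap(2,5), hi=4 ⇒ 3 3 5 3 3 6 5 5
5>3: swap(2,4), hi=3 ⇒ 3 3 3 3 5 6 5 5
3=3: mid=3
3=3: mid=4
done. lo=0 hi=3; a=3 3 3 3 5 6 5 5

(0, 3)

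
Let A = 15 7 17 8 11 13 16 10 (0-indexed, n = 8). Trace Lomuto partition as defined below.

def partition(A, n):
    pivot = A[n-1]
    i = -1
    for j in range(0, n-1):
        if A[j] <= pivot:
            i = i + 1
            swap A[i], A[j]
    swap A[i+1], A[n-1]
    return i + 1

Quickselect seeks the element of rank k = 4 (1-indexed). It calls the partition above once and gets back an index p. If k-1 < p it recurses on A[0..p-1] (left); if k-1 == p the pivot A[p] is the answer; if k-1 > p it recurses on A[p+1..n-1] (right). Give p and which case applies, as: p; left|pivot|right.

pivot = A[7] = 10; i = -1
j=0: A[0]=15 > 10 → no swap
j=1: A[1]=7 ≤ 10 → i=0, swap A[0],A[1] → 7 15 17 8 11 13 16 10
j=2: A[2]=17 > 10 → no swap
j=3: A[3]=8 ≤ 10 → i=1, swap A[1],A[3] → 7 8 17 15 11 13 16 10
j=4: A[4]=11 > 10 → no swap
j=5: A[5]=13 > 10 → no swap
j=6: A[6]=16 > 10 → no swap
final swap A[2],A[7] → 7 8 10 15 11 13 16 17; return 2
p = 2; k-1 = 3 > 2 ⇒ right

2; right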